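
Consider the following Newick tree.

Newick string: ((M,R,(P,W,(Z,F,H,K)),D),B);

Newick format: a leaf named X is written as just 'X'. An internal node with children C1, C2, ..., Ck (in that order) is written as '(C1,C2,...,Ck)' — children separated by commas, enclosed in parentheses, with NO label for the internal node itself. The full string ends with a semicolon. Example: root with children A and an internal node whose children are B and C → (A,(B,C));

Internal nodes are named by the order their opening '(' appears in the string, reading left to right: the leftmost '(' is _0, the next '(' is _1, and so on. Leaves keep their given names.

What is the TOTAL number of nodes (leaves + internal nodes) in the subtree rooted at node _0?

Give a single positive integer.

Newick: ((M,R,(P,W,(Z,F,H,K)),D),B);
Locate _0: it is the '(' at position 0 (the 1st '(' reading left to right).
Query: subtree rooted at _0
_0: subtree_size = 1 + 13
  _1: subtree_size = 1 + 11
    M: subtree_size = 1 + 0
    R: subtree_size = 1 + 0
    _2: subtree_size = 1 + 7
      P: subtree_size = 1 + 0
      W: subtree_size = 1 + 0
      _3: subtree_size = 1 + 4
        Z: subtree_size = 1 + 0
        F: subtree_size = 1 + 0
        H: subtree_size = 1 + 0
        K: subtree_size = 1 + 0
    D: subtree_size = 1 + 0
  B: subtree_size = 1 + 0
Total subtree size of _0: 14

Answer: 14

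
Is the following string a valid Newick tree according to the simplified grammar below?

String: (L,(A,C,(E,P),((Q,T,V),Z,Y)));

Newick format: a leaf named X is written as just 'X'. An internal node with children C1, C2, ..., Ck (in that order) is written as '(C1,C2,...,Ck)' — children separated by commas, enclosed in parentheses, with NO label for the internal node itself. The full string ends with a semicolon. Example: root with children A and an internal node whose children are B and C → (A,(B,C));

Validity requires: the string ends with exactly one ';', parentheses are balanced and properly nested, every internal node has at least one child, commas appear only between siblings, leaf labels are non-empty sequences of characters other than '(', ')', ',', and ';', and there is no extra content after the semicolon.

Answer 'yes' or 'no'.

Input: (L,(A,C,(E,P),((Q,T,V),Z,Y)));
Paren balance: 5 '(' vs 5 ')' OK
Ends with single ';': True
Full parse: OK
Valid: True

Answer: yes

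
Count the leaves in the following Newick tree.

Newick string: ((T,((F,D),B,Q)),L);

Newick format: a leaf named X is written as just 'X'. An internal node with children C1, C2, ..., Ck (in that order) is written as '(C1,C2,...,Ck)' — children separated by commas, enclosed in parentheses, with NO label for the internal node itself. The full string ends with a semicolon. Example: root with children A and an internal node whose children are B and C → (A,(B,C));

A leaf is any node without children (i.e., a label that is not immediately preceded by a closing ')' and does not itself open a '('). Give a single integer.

Answer: 6

Derivation:
Newick: ((T,((F,D),B,Q)),L);
Scan left-to-right; a leaf is any maximal label run not followed by '(':
  pos 2: leaf 'T' → count = 1
  pos 6: leaf 'F' → count = 2
  pos 8: leaf 'D' → count = 3
  pos 11: leaf 'B' → count = 4
  pos 13: leaf 'Q' → count = 5
  pos 17: leaf 'L' → count = 6
Total leaves: 6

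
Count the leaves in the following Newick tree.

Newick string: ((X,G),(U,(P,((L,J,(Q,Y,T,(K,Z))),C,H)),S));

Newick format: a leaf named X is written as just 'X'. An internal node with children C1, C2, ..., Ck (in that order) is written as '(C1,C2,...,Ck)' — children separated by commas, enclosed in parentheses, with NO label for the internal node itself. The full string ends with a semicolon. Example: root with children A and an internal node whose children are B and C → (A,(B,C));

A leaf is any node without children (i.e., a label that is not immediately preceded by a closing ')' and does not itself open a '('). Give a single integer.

Newick: ((X,G),(U,(P,((L,J,(Q,Y,T,(K,Z))),C,H)),S));
Scan left-to-right; a leaf is any maximal label run not followed by '(':
  pos 2: leaf 'X' → count = 1
  pos 4: leaf 'G' → count = 2
  pos 8: leaf 'U' → count = 3
  pos 11: leaf 'P' → count = 4
  pos 15: leaf 'L' → count = 5
  pos 17: leaf 'J' → count = 6
  pos 20: leaf 'Q' → count = 7
  pos 22: leaf 'Y' → count = 8
  pos 24: leaf 'T' → count = 9
  pos 27: leaf 'K' → count = 10
  pos 29: leaf 'Z' → count = 11
  pos 34: leaf 'C' → count = 12
  pos 36: leaf 'H' → count = 13
  pos 40: leaf 'S' → count = 14
Total leaves: 14

Answer: 14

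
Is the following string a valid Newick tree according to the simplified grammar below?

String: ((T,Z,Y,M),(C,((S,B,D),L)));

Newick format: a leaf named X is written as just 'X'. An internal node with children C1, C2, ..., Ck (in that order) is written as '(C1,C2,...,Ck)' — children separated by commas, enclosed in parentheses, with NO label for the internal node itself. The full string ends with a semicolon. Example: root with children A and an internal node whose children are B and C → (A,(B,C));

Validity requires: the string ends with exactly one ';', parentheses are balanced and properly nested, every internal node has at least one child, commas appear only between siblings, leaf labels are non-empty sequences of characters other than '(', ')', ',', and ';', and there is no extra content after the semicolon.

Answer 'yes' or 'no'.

Answer: yes

Derivation:
Input: ((T,Z,Y,M),(C,((S,B,D),L)));
Paren balance: 5 '(' vs 5 ')' OK
Ends with single ';': True
Full parse: OK
Valid: True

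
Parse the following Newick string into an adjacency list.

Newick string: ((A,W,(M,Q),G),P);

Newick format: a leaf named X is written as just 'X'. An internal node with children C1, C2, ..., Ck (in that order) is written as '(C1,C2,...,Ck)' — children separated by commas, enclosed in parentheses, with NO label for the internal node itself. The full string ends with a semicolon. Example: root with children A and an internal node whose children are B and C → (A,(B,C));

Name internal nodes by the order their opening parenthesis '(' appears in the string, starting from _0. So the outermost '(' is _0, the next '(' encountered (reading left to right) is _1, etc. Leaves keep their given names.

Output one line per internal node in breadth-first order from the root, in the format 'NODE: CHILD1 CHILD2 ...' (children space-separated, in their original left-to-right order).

Input: ((A,W,(M,Q),G),P);
Scanning left-to-right, naming '(' by encounter order:
  pos 0: '(' -> open internal node _0 (depth 1)
  pos 1: '(' -> open internal node _1 (depth 2)
  pos 6: '(' -> open internal node _2 (depth 3)
  pos 10: ')' -> close internal node _2 (now at depth 2)
  pos 13: ')' -> close internal node _1 (now at depth 1)
  pos 16: ')' -> close internal node _0 (now at depth 0)
Total internal nodes: 3
BFS adjacency from root:
  _0: _1 P
  _1: A W _2 G
  _2: M Q

Answer: _0: _1 P
_1: A W _2 G
_2: M Q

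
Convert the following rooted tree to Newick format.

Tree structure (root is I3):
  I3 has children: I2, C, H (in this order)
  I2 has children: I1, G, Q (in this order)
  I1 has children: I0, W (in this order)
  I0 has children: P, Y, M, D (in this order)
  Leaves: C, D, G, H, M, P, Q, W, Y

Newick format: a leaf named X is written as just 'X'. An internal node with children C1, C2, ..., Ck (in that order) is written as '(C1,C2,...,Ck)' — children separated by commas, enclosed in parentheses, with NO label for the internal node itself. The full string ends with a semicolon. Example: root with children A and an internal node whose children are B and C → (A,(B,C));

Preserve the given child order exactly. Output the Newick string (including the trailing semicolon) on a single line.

Answer: ((((P,Y,M,D),W),G,Q),C,H);

Derivation:
internal I3 with children ['I2', 'C', 'H']
  internal I2 with children ['I1', 'G', 'Q']
    internal I1 with children ['I0', 'W']
      internal I0 with children ['P', 'Y', 'M', 'D']
        leaf 'P' → 'P'
        leaf 'Y' → 'Y'
        leaf 'M' → 'M'
        leaf 'D' → 'D'
      → '(P,Y,M,D)'
      leaf 'W' → 'W'
    → '((P,Y,M,D),W)'
    leaf 'G' → 'G'
    leaf 'Q' → 'Q'
  → '(((P,Y,M,D),W),G,Q)'
  leaf 'C' → 'C'
  leaf 'H' → 'H'
→ '((((P,Y,M,D),W),G,Q),C,H)'
Final: ((((P,Y,M,D),W),G,Q),C,H);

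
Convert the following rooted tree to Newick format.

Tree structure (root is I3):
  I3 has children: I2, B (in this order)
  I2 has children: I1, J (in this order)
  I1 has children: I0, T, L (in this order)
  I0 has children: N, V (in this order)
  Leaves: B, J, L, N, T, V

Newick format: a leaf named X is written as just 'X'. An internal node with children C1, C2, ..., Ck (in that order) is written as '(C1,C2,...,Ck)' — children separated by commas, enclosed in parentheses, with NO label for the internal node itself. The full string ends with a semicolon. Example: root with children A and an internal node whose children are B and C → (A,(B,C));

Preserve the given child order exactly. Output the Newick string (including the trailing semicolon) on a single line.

internal I3 with children ['I2', 'B']
  internal I2 with children ['I1', 'J']
    internal I1 with children ['I0', 'T', 'L']
      internal I0 with children ['N', 'V']
        leaf 'N' → 'N'
        leaf 'V' → 'V'
      → '(N,V)'
      leaf 'T' → 'T'
      leaf 'L' → 'L'
    → '((N,V),T,L)'
    leaf 'J' → 'J'
  → '(((N,V),T,L),J)'
  leaf 'B' → 'B'
→ '((((N,V),T,L),J),B)'
Final: ((((N,V),T,L),J),B);

Answer: ((((N,V),T,L),J),B);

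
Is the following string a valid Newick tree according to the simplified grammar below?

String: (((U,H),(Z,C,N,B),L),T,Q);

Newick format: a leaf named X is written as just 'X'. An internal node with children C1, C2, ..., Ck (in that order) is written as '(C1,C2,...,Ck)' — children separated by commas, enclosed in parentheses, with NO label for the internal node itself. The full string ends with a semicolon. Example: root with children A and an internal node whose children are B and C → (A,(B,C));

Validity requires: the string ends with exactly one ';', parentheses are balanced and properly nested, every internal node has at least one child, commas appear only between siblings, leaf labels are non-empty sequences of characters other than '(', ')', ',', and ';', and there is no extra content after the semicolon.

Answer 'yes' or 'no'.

Answer: yes

Derivation:
Input: (((U,H),(Z,C,N,B),L),T,Q);
Paren balance: 4 '(' vs 4 ')' OK
Ends with single ';': True
Full parse: OK
Valid: True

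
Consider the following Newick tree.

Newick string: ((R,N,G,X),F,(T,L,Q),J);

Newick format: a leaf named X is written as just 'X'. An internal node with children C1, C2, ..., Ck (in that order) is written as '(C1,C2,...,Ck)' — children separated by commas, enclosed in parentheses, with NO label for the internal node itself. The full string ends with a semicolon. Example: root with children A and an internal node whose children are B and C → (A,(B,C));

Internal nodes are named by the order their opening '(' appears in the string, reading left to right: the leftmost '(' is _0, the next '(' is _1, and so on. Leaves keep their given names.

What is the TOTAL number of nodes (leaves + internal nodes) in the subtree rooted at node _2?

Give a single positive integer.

Newick: ((R,N,G,X),F,(T,L,Q),J);
Locate _2: it is the '(' at position 13 (the 3rd '(' reading left to right).
Query: subtree rooted at _2
_2: subtree_size = 1 + 3
  T: subtree_size = 1 + 0
  L: subtree_size = 1 + 0
  Q: subtree_size = 1 + 0
Total subtree size of _2: 4

Answer: 4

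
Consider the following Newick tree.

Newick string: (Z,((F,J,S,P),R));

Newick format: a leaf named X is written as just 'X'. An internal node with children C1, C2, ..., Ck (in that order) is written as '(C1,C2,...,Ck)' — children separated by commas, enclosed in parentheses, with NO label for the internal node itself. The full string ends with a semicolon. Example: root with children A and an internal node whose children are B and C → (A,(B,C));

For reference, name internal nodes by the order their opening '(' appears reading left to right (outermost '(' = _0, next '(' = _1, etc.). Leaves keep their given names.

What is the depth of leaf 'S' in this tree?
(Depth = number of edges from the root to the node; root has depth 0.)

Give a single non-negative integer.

Answer: 3

Derivation:
Newick: (Z,((F,J,S,P),R));
Naming internals by '(' encounter order: outermost '(' = _0, next = _1, ...
Query node: S
Path from root: _0 -> _1 -> _2 -> S
Depth of S: 3 (number of edges from root)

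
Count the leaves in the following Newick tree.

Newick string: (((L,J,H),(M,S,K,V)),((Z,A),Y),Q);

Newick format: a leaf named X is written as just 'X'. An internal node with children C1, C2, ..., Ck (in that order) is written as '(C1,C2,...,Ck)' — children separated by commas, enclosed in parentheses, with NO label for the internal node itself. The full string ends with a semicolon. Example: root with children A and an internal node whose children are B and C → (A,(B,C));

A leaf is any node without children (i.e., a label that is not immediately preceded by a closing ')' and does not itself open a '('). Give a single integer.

Answer: 11

Derivation:
Newick: (((L,J,H),(M,S,K,V)),((Z,A),Y),Q);
Scan left-to-right; a leaf is any maximal label run not followed by '(':
  pos 3: leaf 'L' → count = 1
  pos 5: leaf 'J' → count = 2
  pos 7: leaf 'H' → count = 3
  pos 11: leaf 'M' → count = 4
  pos 13: leaf 'S' → count = 5
  pos 15: leaf 'K' → count = 6
  pos 17: leaf 'V' → count = 7
  pos 23: leaf 'Z' → count = 8
  pos 25: leaf 'A' → count = 9
  pos 28: leaf 'Y' → count = 10
  pos 31: leaf 'Q' → count = 11
Total leaves: 11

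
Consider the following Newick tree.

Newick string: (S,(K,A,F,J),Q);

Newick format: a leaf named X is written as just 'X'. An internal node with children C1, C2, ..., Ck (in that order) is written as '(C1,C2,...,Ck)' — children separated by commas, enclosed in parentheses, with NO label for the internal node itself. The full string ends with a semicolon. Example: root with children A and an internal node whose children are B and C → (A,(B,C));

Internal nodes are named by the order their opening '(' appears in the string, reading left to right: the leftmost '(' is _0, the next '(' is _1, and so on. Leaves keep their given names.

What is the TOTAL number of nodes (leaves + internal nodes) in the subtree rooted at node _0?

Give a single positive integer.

Newick: (S,(K,A,F,J),Q);
Locate _0: it is the '(' at position 0 (the 1st '(' reading left to right).
Query: subtree rooted at _0
_0: subtree_size = 1 + 7
  S: subtree_size = 1 + 0
  _1: subtree_size = 1 + 4
    K: subtree_size = 1 + 0
    A: subtree_size = 1 + 0
    F: subtree_size = 1 + 0
    J: subtree_size = 1 + 0
  Q: subtree_size = 1 + 0
Total subtree size of _0: 8

Answer: 8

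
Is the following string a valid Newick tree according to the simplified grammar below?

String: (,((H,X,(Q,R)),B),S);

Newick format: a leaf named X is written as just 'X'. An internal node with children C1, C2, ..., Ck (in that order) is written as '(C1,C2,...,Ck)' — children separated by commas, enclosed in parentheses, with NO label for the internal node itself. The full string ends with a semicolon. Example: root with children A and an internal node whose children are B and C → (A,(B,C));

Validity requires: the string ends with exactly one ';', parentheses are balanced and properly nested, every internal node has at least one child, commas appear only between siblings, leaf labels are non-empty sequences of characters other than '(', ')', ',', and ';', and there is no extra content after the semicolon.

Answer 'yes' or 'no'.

Answer: no

Derivation:
Input: (,((H,X,(Q,R)),B),S);
Paren balance: 4 '(' vs 4 ')' OK
Ends with single ';': True
Full parse: FAILS (empty leaf label at pos 1)
Valid: False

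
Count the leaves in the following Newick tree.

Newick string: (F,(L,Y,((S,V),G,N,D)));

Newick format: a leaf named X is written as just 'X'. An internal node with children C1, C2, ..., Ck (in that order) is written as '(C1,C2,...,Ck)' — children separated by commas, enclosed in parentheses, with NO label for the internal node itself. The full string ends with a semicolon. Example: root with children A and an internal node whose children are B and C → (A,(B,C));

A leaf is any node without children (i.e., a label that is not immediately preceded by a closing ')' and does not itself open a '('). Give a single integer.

Answer: 8

Derivation:
Newick: (F,(L,Y,((S,V),G,N,D)));
Scan left-to-right; a leaf is any maximal label run not followed by '(':
  pos 1: leaf 'F' → count = 1
  pos 4: leaf 'L' → count = 2
  pos 6: leaf 'Y' → count = 3
  pos 10: leaf 'S' → count = 4
  pos 12: leaf 'V' → count = 5
  pos 15: leaf 'G' → count = 6
  pos 17: leaf 'N' → count = 7
  pos 19: leaf 'D' → count = 8
Total leaves: 8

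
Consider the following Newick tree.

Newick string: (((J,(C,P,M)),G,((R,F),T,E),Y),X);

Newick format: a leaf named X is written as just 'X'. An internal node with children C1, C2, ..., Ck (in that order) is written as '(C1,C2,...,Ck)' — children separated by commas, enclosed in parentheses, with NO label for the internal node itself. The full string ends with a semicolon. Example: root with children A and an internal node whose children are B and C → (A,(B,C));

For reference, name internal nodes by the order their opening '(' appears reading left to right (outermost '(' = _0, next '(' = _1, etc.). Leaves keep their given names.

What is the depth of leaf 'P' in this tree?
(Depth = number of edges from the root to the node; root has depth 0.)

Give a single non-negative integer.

Answer: 4

Derivation:
Newick: (((J,(C,P,M)),G,((R,F),T,E),Y),X);
Naming internals by '(' encounter order: outermost '(' = _0, next = _1, ...
Query node: P
Path from root: _0 -> _1 -> _2 -> _3 -> P
Depth of P: 4 (number of edges from root)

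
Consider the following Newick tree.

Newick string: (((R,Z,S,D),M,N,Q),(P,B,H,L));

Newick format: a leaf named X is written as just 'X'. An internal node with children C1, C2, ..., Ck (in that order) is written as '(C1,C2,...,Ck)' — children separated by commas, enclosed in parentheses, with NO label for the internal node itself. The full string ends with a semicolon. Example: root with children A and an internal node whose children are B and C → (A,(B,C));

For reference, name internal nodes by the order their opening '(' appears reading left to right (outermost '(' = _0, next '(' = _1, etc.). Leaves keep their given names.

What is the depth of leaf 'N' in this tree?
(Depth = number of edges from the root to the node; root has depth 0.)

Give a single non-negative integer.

Answer: 2

Derivation:
Newick: (((R,Z,S,D),M,N,Q),(P,B,H,L));
Naming internals by '(' encounter order: outermost '(' = _0, next = _1, ...
Query node: N
Path from root: _0 -> _1 -> N
Depth of N: 2 (number of edges from root)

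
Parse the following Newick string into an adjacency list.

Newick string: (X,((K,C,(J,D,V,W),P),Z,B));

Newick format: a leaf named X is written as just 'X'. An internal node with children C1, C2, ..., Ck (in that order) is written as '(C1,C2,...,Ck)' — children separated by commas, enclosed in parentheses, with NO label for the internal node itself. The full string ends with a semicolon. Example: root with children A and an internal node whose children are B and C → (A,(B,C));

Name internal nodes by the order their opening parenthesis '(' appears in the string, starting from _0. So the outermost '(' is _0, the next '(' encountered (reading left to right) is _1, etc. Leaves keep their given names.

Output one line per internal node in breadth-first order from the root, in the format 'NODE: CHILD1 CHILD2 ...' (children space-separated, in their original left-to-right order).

Answer: _0: X _1
_1: _2 Z B
_2: K C _3 P
_3: J D V W

Derivation:
Input: (X,((K,C,(J,D,V,W),P),Z,B));
Scanning left-to-right, naming '(' by encounter order:
  pos 0: '(' -> open internal node _0 (depth 1)
  pos 3: '(' -> open internal node _1 (depth 2)
  pos 4: '(' -> open internal node _2 (depth 3)
  pos 9: '(' -> open internal node _3 (depth 4)
  pos 17: ')' -> close internal node _3 (now at depth 3)
  pos 20: ')' -> close internal node _2 (now at depth 2)
  pos 25: ')' -> close internal node _1 (now at depth 1)
  pos 26: ')' -> close internal node _0 (now at depth 0)
Total internal nodes: 4
BFS adjacency from root:
  _0: X _1
  _1: _2 Z B
  _2: K C _3 P
  _3: J D V W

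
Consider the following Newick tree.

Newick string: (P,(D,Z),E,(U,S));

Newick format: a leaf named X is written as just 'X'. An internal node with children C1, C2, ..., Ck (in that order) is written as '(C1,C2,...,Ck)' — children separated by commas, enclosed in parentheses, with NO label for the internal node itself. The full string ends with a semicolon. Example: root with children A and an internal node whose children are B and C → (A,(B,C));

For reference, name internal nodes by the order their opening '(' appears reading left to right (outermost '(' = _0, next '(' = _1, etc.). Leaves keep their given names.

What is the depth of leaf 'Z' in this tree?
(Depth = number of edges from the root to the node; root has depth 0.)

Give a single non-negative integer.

Newick: (P,(D,Z),E,(U,S));
Naming internals by '(' encounter order: outermost '(' = _0, next = _1, ...
Query node: Z
Path from root: _0 -> _1 -> Z
Depth of Z: 2 (number of edges from root)

Answer: 2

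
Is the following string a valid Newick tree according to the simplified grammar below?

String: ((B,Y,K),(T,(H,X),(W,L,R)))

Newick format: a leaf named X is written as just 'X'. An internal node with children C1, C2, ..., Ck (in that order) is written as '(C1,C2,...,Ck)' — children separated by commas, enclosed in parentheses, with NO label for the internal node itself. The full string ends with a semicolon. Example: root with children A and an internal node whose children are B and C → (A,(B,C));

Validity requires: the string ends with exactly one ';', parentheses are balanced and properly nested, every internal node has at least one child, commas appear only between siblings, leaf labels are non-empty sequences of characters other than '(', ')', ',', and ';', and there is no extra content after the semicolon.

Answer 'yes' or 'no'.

Input: ((B,Y,K),(T,(H,X),(W,L,R)))
Paren balance: 5 '(' vs 5 ')' OK
Ends with single ';': False
Full parse: FAILS (must end with ;)
Valid: False

Answer: no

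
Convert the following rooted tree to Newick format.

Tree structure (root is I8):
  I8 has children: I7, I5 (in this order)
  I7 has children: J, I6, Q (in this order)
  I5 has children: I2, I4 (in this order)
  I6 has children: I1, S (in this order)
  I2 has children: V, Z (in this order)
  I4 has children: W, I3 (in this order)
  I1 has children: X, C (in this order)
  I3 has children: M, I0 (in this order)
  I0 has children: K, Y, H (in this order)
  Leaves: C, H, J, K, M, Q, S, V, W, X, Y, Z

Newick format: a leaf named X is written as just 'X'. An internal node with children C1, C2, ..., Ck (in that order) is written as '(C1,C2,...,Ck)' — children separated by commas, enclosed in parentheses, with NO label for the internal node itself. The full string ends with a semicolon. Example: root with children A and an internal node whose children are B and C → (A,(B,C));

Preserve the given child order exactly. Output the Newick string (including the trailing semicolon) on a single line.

internal I8 with children ['I7', 'I5']
  internal I7 with children ['J', 'I6', 'Q']
    leaf 'J' → 'J'
    internal I6 with children ['I1', 'S']
      internal I1 with children ['X', 'C']
        leaf 'X' → 'X'
        leaf 'C' → 'C'
      → '(X,C)'
      leaf 'S' → 'S'
    → '((X,C),S)'
    leaf 'Q' → 'Q'
  → '(J,((X,C),S),Q)'
  internal I5 with children ['I2', 'I4']
    internal I2 with children ['V', 'Z']
      leaf 'V' → 'V'
      leaf 'Z' → 'Z'
    → '(V,Z)'
    internal I4 with children ['W', 'I3']
      leaf 'W' → 'W'
      internal I3 with children ['M', 'I0']
        leaf 'M' → 'M'
        internal I0 with children ['K', 'Y', 'H']
          leaf 'K' → 'K'
          leaf 'Y' → 'Y'
          leaf 'H' → 'H'
        → '(K,Y,H)'
      → '(M,(K,Y,H))'
    → '(W,(M,(K,Y,H)))'
  → '((V,Z),(W,(M,(K,Y,H))))'
→ '((J,((X,C),S),Q),((V,Z),(W,(M,(K,Y,H)))))'
Final: ((J,((X,C),S),Q),((V,Z),(W,(M,(K,Y,H)))));

Answer: ((J,((X,C),S),Q),((V,Z),(W,(M,(K,Y,H)))));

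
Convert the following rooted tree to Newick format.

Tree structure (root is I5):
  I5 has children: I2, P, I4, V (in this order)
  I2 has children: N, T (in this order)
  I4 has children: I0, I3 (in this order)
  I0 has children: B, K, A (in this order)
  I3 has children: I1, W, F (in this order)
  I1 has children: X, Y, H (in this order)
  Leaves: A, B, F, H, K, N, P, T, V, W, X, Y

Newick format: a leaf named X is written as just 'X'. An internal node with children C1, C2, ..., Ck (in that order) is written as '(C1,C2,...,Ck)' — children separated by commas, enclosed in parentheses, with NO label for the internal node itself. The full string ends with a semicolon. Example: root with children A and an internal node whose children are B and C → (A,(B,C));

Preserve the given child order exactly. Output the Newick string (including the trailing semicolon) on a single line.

internal I5 with children ['I2', 'P', 'I4', 'V']
  internal I2 with children ['N', 'T']
    leaf 'N' → 'N'
    leaf 'T' → 'T'
  → '(N,T)'
  leaf 'P' → 'P'
  internal I4 with children ['I0', 'I3']
    internal I0 with children ['B', 'K', 'A']
      leaf 'B' → 'B'
      leaf 'K' → 'K'
      leaf 'A' → 'A'
    → '(B,K,A)'
    internal I3 with children ['I1', 'W', 'F']
      internal I1 with children ['X', 'Y', 'H']
        leaf 'X' → 'X'
        leaf 'Y' → 'Y'
        leaf 'H' → 'H'
      → '(X,Y,H)'
      leaf 'W' → 'W'
      leaf 'F' → 'F'
    → '((X,Y,H),W,F)'
  → '((B,K,A),((X,Y,H),W,F))'
  leaf 'V' → 'V'
→ '((N,T),P,((B,K,A),((X,Y,H),W,F)),V)'
Final: ((N,T),P,((B,K,A),((X,Y,H),W,F)),V);

Answer: ((N,T),P,((B,K,A),((X,Y,H),W,F)),V);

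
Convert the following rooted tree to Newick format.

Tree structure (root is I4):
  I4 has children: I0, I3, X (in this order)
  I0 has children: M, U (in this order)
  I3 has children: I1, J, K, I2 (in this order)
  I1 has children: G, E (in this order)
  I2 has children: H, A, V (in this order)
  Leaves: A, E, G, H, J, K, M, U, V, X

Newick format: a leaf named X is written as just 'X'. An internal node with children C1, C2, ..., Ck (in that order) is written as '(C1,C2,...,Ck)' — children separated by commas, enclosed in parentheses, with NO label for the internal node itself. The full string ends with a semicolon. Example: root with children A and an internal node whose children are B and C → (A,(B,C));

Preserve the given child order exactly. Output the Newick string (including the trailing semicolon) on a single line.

Answer: ((M,U),((G,E),J,K,(H,A,V)),X);

Derivation:
internal I4 with children ['I0', 'I3', 'X']
  internal I0 with children ['M', 'U']
    leaf 'M' → 'M'
    leaf 'U' → 'U'
  → '(M,U)'
  internal I3 with children ['I1', 'J', 'K', 'I2']
    internal I1 with children ['G', 'E']
      leaf 'G' → 'G'
      leaf 'E' → 'E'
    → '(G,E)'
    leaf 'J' → 'J'
    leaf 'K' → 'K'
    internal I2 with children ['H', 'A', 'V']
      leaf 'H' → 'H'
      leaf 'A' → 'A'
      leaf 'V' → 'V'
    → '(H,A,V)'
  → '((G,E),J,K,(H,A,V))'
  leaf 'X' → 'X'
→ '((M,U),((G,E),J,K,(H,A,V)),X)'
Final: ((M,U),((G,E),J,K,(H,A,V)),X);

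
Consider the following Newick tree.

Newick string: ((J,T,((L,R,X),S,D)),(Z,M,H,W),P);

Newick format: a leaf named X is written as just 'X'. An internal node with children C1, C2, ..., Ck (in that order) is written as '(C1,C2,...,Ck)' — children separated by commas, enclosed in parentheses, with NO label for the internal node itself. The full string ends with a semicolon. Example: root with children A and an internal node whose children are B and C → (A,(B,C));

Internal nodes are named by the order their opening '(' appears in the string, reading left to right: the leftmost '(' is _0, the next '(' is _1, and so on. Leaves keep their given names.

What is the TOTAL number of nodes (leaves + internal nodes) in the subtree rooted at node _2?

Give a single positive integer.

Newick: ((J,T,((L,R,X),S,D)),(Z,M,H,W),P);
Locate _2: it is the '(' at position 6 (the 3rd '(' reading left to right).
Query: subtree rooted at _2
_2: subtree_size = 1 + 6
  _3: subtree_size = 1 + 3
    L: subtree_size = 1 + 0
    R: subtree_size = 1 + 0
    X: subtree_size = 1 + 0
  S: subtree_size = 1 + 0
  D: subtree_size = 1 + 0
Total subtree size of _2: 7

Answer: 7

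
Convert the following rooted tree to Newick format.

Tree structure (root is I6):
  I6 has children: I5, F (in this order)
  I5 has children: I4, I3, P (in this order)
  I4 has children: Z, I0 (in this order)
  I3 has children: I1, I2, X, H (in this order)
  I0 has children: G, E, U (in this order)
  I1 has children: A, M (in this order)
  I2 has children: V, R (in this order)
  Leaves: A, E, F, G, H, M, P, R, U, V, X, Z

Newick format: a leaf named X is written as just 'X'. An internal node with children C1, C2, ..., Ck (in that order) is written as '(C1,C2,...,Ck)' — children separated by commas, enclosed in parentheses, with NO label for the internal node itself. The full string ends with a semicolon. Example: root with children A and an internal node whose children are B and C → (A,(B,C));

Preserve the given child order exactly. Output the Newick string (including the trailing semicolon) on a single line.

internal I6 with children ['I5', 'F']
  internal I5 with children ['I4', 'I3', 'P']
    internal I4 with children ['Z', 'I0']
      leaf 'Z' → 'Z'
      internal I0 with children ['G', 'E', 'U']
        leaf 'G' → 'G'
        leaf 'E' → 'E'
        leaf 'U' → 'U'
      → '(G,E,U)'
    → '(Z,(G,E,U))'
    internal I3 with children ['I1', 'I2', 'X', 'H']
      internal I1 with children ['A', 'M']
        leaf 'A' → 'A'
        leaf 'M' → 'M'
      → '(A,M)'
      internal I2 with children ['V', 'R']
        leaf 'V' → 'V'
        leaf 'R' → 'R'
      → '(V,R)'
      leaf 'X' → 'X'
      leaf 'H' → 'H'
    → '((A,M),(V,R),X,H)'
    leaf 'P' → 'P'
  → '((Z,(G,E,U)),((A,M),(V,R),X,H),P)'
  leaf 'F' → 'F'
→ '(((Z,(G,E,U)),((A,M),(V,R),X,H),P),F)'
Final: (((Z,(G,E,U)),((A,M),(V,R),X,H),P),F);

Answer: (((Z,(G,E,U)),((A,M),(V,R),X,H),P),F);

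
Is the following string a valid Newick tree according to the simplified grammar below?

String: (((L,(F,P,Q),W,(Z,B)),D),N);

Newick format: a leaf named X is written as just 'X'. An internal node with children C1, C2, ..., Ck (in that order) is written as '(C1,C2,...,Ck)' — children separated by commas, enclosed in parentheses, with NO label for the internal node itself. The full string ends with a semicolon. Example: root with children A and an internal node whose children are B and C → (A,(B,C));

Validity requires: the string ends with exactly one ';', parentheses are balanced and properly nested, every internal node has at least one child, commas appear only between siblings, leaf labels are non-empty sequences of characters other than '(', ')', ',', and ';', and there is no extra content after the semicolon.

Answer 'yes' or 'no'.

Input: (((L,(F,P,Q),W,(Z,B)),D),N);
Paren balance: 5 '(' vs 5 ')' OK
Ends with single ';': True
Full parse: OK
Valid: True

Answer: yes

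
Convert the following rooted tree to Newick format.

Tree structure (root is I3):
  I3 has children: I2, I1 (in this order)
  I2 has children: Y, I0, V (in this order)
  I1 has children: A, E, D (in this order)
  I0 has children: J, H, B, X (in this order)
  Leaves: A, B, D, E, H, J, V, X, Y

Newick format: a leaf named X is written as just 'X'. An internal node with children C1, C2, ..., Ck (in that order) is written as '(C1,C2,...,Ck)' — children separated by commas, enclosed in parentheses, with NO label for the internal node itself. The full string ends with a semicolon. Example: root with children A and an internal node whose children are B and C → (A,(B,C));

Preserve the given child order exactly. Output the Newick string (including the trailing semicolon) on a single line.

Answer: ((Y,(J,H,B,X),V),(A,E,D));

Derivation:
internal I3 with children ['I2', 'I1']
  internal I2 with children ['Y', 'I0', 'V']
    leaf 'Y' → 'Y'
    internal I0 with children ['J', 'H', 'B', 'X']
      leaf 'J' → 'J'
      leaf 'H' → 'H'
      leaf 'B' → 'B'
      leaf 'X' → 'X'
    → '(J,H,B,X)'
    leaf 'V' → 'V'
  → '(Y,(J,H,B,X),V)'
  internal I1 with children ['A', 'E', 'D']
    leaf 'A' → 'A'
    leaf 'E' → 'E'
    leaf 'D' → 'D'
  → '(A,E,D)'
→ '((Y,(J,H,B,X),V),(A,E,D))'
Final: ((Y,(J,H,B,X),V),(A,E,D));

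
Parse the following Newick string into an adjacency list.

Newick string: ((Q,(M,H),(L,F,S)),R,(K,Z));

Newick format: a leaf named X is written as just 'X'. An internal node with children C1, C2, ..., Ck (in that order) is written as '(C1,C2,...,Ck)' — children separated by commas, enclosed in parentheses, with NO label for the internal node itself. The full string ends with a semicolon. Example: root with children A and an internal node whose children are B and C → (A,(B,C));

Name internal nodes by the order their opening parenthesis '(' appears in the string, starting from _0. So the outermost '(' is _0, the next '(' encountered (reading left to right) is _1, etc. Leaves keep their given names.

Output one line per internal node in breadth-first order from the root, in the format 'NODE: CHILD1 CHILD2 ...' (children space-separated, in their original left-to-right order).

Answer: _0: _1 R _4
_1: Q _2 _3
_4: K Z
_2: M H
_3: L F S

Derivation:
Input: ((Q,(M,H),(L,F,S)),R,(K,Z));
Scanning left-to-right, naming '(' by encounter order:
  pos 0: '(' -> open internal node _0 (depth 1)
  pos 1: '(' -> open internal node _1 (depth 2)
  pos 4: '(' -> open internal node _2 (depth 3)
  pos 8: ')' -> close internal node _2 (now at depth 2)
  pos 10: '(' -> open internal node _3 (depth 3)
  pos 16: ')' -> close internal node _3 (now at depth 2)
  pos 17: ')' -> close internal node _1 (now at depth 1)
  pos 21: '(' -> open internal node _4 (depth 2)
  pos 25: ')' -> close internal node _4 (now at depth 1)
  pos 26: ')' -> close internal node _0 (now at depth 0)
Total internal nodes: 5
BFS adjacency from root:
  _0: _1 R _4
  _1: Q _2 _3
  _4: K Z
  _2: M H
  _3: L F S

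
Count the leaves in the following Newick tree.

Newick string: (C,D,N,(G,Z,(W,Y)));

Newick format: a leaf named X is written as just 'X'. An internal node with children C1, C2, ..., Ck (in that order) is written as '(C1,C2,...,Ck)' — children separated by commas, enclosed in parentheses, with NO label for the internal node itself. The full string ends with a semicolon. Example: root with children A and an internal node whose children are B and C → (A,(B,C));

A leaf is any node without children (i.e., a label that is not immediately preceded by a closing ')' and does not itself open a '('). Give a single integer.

Answer: 7

Derivation:
Newick: (C,D,N,(G,Z,(W,Y)));
Scan left-to-right; a leaf is any maximal label run not followed by '(':
  pos 1: leaf 'C' → count = 1
  pos 3: leaf 'D' → count = 2
  pos 5: leaf 'N' → count = 3
  pos 8: leaf 'G' → count = 4
  pos 10: leaf 'Z' → count = 5
  pos 13: leaf 'W' → count = 6
  pos 15: leaf 'Y' → count = 7
Total leaves: 7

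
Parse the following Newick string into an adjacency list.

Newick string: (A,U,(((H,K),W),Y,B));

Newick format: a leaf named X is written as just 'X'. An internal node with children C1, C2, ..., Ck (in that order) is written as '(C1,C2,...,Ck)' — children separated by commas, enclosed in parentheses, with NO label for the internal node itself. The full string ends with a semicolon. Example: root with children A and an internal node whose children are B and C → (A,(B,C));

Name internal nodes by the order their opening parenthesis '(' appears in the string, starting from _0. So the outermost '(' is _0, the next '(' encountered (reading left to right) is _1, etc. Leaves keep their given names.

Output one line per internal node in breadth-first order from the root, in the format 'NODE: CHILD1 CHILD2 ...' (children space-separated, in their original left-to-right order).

Input: (A,U,(((H,K),W),Y,B));
Scanning left-to-right, naming '(' by encounter order:
  pos 0: '(' -> open internal node _0 (depth 1)
  pos 5: '(' -> open internal node _1 (depth 2)
  pos 6: '(' -> open internal node _2 (depth 3)
  pos 7: '(' -> open internal node _3 (depth 4)
  pos 11: ')' -> close internal node _3 (now at depth 3)
  pos 14: ')' -> close internal node _2 (now at depth 2)
  pos 19: ')' -> close internal node _1 (now at depth 1)
  pos 20: ')' -> close internal node _0 (now at depth 0)
Total internal nodes: 4
BFS adjacency from root:
  _0: A U _1
  _1: _2 Y B
  _2: _3 W
  _3: H K

Answer: _0: A U _1
_1: _2 Y B
_2: _3 W
_3: H K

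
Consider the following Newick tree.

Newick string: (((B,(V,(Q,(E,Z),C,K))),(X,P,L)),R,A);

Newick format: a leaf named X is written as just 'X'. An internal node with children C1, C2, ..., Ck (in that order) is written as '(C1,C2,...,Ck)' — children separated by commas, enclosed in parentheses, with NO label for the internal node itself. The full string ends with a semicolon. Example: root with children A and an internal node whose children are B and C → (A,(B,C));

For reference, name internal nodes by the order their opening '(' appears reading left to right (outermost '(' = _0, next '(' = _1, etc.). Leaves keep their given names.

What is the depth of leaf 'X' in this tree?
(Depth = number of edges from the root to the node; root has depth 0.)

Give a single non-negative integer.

Newick: (((B,(V,(Q,(E,Z),C,K))),(X,P,L)),R,A);
Naming internals by '(' encounter order: outermost '(' = _0, next = _1, ...
Query node: X
Path from root: _0 -> _1 -> _6 -> X
Depth of X: 3 (number of edges from root)

Answer: 3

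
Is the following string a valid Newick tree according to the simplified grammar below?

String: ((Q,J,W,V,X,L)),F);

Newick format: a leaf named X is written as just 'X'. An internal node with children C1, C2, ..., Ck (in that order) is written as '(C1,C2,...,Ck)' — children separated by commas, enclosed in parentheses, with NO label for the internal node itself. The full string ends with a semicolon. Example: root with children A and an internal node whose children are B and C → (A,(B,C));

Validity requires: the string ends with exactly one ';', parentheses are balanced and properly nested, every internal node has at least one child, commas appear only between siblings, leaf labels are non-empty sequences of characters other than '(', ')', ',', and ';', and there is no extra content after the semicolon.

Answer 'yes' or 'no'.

Input: ((Q,J,W,V,X,L)),F);
Paren balance: 2 '(' vs 3 ')' MISMATCH
Ends with single ';': True
Full parse: FAILS (extra content after tree at pos 15)
Valid: False

Answer: no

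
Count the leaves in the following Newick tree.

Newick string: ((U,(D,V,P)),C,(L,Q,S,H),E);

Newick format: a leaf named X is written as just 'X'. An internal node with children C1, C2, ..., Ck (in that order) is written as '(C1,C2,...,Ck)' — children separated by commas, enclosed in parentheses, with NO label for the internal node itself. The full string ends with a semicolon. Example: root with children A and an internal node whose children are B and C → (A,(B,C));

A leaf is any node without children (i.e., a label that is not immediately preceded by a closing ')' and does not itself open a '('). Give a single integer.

Newick: ((U,(D,V,P)),C,(L,Q,S,H),E);
Scan left-to-right; a leaf is any maximal label run not followed by '(':
  pos 2: leaf 'U' → count = 1
  pos 5: leaf 'D' → count = 2
  pos 7: leaf 'V' → count = 3
  pos 9: leaf 'P' → count = 4
  pos 13: leaf 'C' → count = 5
  pos 16: leaf 'L' → count = 6
  pos 18: leaf 'Q' → count = 7
  pos 20: leaf 'S' → count = 8
  pos 22: leaf 'H' → count = 9
  pos 25: leaf 'E' → count = 10
Total leaves: 10

Answer: 10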